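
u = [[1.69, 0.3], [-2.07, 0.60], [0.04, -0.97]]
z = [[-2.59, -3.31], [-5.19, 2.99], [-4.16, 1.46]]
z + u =[[-0.90, -3.01], [-7.26, 3.59], [-4.12, 0.49]]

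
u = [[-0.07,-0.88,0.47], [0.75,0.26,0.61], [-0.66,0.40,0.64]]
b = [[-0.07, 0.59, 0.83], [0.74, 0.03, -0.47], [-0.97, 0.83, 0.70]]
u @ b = [[-1.1, 0.32, 0.68], [-0.45, 0.96, 0.93], [-0.28, 0.15, -0.29]]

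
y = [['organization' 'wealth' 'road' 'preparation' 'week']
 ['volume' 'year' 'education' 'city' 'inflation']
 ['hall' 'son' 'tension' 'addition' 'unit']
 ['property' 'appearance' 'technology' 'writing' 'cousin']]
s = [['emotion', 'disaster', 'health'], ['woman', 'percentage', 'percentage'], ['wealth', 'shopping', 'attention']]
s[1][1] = 'percentage'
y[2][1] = 'son'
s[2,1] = 'shopping'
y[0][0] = 'organization'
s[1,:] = ['woman', 'percentage', 'percentage']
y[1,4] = 'inflation'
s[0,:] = ['emotion', 'disaster', 'health']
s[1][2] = 'percentage'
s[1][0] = 'woman'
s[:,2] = ['health', 'percentage', 'attention']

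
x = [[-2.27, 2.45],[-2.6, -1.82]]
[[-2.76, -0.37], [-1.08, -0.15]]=x@[[0.73,0.10],[-0.45,-0.06]]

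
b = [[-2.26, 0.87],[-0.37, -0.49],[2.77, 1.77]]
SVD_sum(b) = [[-1.8,-0.57], [-0.48,-0.15], [3.03,0.96]] + [[-0.46,1.44], [0.11,-0.34], [-0.26,0.81]]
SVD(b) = [[-0.51, 0.86], [-0.13, -0.20], [0.85, 0.48]] @ diag([3.7297878871331718, 1.7708704969575475]) @ [[0.95, 0.30], [-0.3, 0.95]]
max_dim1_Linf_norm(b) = 2.77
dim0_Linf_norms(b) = [2.77, 1.77]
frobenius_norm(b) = 4.13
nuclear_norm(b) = 5.50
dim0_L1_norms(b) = [5.4, 3.13]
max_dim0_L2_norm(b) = 3.59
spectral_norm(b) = 3.73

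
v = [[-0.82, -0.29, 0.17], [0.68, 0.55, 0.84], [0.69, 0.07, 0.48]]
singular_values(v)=[1.56, 0.68, 0.28]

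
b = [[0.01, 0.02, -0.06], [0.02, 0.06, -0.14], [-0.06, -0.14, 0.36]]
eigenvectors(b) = [[-0.15, -0.87, -0.47], [-0.36, -0.39, 0.85], [0.92, -0.30, 0.26]]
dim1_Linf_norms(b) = [0.06, 0.14, 0.36]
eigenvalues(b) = [0.42, -0.0, 0.01]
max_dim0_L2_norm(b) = 0.39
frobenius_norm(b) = 0.42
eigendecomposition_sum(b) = [[0.01, 0.02, -0.06],  [0.02, 0.06, -0.14],  [-0.06, -0.14, 0.36]] + [[-0.0,-0.00,-0.00], [-0.00,-0.00,-0.00], [-0.00,-0.0,-0.0]] + [[0.00,  -0.0,  -0.0],[-0.0,  0.00,  0.0],[-0.00,  0.0,  0.0]]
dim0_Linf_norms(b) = [0.06, 0.14, 0.36]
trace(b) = 0.43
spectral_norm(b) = 0.42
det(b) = -0.00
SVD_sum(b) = [[0.01,0.02,-0.06],[0.02,0.06,-0.14],[-0.06,-0.14,0.36]] + [[0.0,  -0.00,  -0.0], [-0.00,  0.0,  0.0], [-0.0,  0.0,  0.0]] + [[-0.0, -0.00, -0.0], [-0.0, -0.0, -0.00], [-0.00, -0.0, -0.00]]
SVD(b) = [[-0.15,0.47,0.87], [-0.36,-0.85,0.39], [0.92,-0.26,0.30]] @ diag([0.4247989127236896, 0.006622862269449138, 0.0014217749931386963]) @ [[-0.15, -0.36, 0.92], [0.47, -0.85, -0.26], [-0.87, -0.39, -0.3]]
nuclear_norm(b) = 0.43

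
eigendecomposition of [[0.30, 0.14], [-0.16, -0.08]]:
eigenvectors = [[0.89, -0.41], [-0.46, 0.91]]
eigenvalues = [0.23, -0.01]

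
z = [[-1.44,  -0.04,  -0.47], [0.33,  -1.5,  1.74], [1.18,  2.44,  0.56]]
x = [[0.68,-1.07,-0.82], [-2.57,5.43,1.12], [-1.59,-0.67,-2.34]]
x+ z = [[-0.76,-1.11,-1.29], [-2.24,3.93,2.86], [-0.41,1.77,-1.78]]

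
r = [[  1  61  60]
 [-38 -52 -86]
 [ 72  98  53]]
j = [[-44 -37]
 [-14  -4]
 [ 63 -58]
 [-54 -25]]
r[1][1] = -52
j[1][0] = -14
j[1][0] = -14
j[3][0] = -54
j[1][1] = -4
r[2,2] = 53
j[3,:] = [-54, -25]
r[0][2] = 60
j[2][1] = -58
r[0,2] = 60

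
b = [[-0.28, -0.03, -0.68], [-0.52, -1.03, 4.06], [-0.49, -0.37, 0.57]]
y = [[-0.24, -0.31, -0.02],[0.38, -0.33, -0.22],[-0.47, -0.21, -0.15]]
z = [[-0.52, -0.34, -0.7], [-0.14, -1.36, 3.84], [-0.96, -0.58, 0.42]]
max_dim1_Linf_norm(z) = 3.84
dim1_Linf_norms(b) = [0.68, 4.06, 0.57]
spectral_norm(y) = 0.66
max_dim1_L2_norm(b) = 4.22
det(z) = 1.23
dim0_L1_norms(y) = [1.09, 0.85, 0.39]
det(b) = 0.01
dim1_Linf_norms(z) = [0.7, 3.84, 0.96]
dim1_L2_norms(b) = [0.74, 4.22, 0.84]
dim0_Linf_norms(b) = [0.52, 1.03, 4.06]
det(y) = -0.05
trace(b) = -0.74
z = y + b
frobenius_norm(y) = 0.86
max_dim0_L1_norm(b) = 5.31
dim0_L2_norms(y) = [0.65, 0.5, 0.27]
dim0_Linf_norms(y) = [0.47, 0.33, 0.22]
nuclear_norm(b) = 4.94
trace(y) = -0.72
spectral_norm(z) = 4.16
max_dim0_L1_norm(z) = 4.96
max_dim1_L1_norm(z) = 5.34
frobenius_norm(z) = 4.35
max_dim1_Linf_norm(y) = 0.47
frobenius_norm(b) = 4.37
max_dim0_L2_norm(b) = 4.16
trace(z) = -1.46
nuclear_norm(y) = 1.33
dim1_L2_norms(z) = [0.94, 4.08, 1.2]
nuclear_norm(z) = 5.65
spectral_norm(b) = 4.32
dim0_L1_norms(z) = [1.62, 2.28, 4.96]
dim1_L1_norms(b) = [0.99, 5.61, 1.43]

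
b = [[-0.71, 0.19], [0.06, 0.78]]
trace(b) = 0.07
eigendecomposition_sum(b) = [[-0.71, 0.09], [0.03, -0.00]] + [[0.0, 0.10], [0.03, 0.78]]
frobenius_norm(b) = 1.07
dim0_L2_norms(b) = [0.71, 0.8]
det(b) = -0.57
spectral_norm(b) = 0.83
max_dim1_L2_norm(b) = 0.78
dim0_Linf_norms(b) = [0.71, 0.78]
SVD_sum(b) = [[-0.21, 0.43], [-0.3, 0.61]] + [[-0.5, -0.24], [0.36, 0.17]]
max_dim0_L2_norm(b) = 0.8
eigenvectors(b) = [[-1.00, -0.13], [0.04, -0.99]]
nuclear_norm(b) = 1.51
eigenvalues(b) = [-0.72, 0.79]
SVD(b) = [[0.58, 0.81], [0.81, -0.58]] @ diag([0.8292379091916412, 0.6815896785893073]) @ [[-0.44,  0.9], [-0.90,  -0.44]]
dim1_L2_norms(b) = [0.73, 0.78]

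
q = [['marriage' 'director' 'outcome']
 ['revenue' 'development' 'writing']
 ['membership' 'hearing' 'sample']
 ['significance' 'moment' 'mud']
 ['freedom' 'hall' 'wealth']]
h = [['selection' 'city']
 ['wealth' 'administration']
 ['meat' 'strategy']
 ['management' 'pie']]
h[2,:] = ['meat', 'strategy']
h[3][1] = 'pie'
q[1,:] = ['revenue', 'development', 'writing']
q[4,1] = 'hall'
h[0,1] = 'city'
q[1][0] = 'revenue'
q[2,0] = 'membership'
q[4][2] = 'wealth'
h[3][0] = 'management'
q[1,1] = 'development'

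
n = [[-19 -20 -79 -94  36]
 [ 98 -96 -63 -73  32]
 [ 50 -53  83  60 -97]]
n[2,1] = -53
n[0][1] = -20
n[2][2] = 83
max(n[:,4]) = 36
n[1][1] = -96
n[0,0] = -19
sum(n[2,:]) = 43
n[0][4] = 36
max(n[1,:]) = 98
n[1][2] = -63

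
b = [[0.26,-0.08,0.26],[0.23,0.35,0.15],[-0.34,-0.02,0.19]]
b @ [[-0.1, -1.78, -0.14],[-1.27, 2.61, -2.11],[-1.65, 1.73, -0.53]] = [[-0.35, -0.22, -0.01], [-0.72, 0.76, -0.85], [-0.25, 0.88, -0.01]]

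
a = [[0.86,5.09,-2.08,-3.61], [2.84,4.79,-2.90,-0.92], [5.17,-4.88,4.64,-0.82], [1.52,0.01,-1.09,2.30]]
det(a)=20.151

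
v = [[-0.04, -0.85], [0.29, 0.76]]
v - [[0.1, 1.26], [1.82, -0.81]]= [[-0.14, -2.11], [-1.53, 1.57]]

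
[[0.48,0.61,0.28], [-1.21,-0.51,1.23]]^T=[[0.48, -1.21], [0.61, -0.51], [0.28, 1.23]]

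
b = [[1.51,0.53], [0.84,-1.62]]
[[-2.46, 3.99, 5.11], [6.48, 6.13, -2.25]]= b @ [[-0.19,3.36,2.45], [-4.1,-2.04,2.66]]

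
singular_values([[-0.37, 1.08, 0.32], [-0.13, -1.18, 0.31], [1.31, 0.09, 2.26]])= [2.62, 1.61, 0.53]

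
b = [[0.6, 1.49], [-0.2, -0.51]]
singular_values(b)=[1.7, 0.0]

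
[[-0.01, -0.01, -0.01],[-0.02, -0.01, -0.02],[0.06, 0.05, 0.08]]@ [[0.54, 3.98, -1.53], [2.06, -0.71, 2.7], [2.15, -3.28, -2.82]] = [[-0.05,0.00,0.02], [-0.07,-0.01,0.06], [0.31,-0.06,-0.18]]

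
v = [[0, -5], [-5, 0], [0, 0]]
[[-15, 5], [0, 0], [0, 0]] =v @ [[0, 0], [3, -1]]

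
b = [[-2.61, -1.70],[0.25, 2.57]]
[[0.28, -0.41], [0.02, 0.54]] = b @ [[-0.12, 0.02], [0.02, 0.21]]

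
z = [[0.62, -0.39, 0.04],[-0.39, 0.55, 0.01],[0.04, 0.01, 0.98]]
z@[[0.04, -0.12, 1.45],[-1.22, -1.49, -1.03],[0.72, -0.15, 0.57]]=[[0.53, 0.5, 1.32], [-0.68, -0.77, -1.13], [0.7, -0.17, 0.61]]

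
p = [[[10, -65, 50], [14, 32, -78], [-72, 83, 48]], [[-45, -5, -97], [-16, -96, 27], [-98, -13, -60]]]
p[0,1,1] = 32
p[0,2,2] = 48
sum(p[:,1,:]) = -117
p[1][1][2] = 27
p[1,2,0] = -98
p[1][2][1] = -13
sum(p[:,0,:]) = -152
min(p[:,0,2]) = -97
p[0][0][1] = -65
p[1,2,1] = -13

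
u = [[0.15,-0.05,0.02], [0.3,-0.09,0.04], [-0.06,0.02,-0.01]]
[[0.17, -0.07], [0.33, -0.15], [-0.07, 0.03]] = u@ [[1.01, -0.73], [-0.43, -0.92], [-0.34, -0.42]]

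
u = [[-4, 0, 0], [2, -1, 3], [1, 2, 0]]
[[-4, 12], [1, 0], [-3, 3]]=u @ [[1, -3], [-2, 3], [-1, 3]]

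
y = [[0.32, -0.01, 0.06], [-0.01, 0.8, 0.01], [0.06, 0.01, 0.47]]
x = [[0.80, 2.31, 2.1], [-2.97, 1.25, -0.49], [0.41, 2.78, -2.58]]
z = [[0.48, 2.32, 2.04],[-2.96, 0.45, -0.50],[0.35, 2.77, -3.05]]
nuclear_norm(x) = 10.21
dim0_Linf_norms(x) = [2.97, 2.78, 2.58]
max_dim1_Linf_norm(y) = 0.8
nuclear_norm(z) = 10.26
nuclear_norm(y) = 1.59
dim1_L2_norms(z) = [3.13, 3.04, 4.13]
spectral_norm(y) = 0.80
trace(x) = -0.53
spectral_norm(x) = 4.09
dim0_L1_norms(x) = [4.18, 6.34, 5.17]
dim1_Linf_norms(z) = [2.32, 2.96, 3.05]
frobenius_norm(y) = 0.99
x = y + z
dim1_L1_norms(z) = [4.84, 3.91, 6.17]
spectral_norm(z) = 4.18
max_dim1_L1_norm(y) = 0.82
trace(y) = 1.59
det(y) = 0.12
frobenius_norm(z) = 6.01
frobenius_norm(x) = 5.96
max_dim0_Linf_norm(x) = 2.97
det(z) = -38.39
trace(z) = -2.12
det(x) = -38.07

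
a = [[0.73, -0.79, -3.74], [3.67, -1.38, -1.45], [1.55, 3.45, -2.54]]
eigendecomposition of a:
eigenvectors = [[0.61+0.00j, (0.61-0j), (0.54+0j)], [0.37-0.42j, (0.37+0.42j), (-0.45+0j)], [0.01-0.56j, (0.01+0.56j), (0.71+0j)]]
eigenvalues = [(0.17+3.94j), (0.17-3.94j), (-3.53+0j)]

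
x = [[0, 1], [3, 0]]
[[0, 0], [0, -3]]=x @ [[0, -1], [0, 0]]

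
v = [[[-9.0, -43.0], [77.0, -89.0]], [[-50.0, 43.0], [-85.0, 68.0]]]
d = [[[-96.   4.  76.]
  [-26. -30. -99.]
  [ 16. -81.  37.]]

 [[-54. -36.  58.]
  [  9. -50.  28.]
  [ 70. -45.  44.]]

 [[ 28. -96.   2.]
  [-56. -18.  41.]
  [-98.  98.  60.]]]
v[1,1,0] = -85.0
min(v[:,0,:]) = -50.0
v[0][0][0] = -9.0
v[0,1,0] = 77.0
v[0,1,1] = -89.0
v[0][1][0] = 77.0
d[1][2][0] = 70.0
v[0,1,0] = 77.0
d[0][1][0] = -26.0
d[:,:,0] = [[-96.0, -26.0, 16.0], [-54.0, 9.0, 70.0], [28.0, -56.0, -98.0]]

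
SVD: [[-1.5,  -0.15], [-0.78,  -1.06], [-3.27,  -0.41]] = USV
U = [[-0.40, 0.14],[-0.26, -0.97],[-0.88, 0.22]]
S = [3.74, 0.93]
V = [[0.98, 0.19], [-0.19, 0.98]]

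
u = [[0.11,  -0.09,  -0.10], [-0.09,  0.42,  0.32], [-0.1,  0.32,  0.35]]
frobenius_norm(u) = 0.74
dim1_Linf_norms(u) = [0.11, 0.42, 0.35]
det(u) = 0.00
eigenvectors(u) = [[-0.21, 0.86, 0.47], [0.73, 0.46, -0.52], [0.66, -0.23, 0.72]]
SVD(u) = [[-0.21, -0.86, 0.47], [0.73, -0.46, -0.52], [0.66, 0.23, 0.72]] @ diag([0.7355276503413944, 0.08901332708062822, 0.05545902257797745]) @ [[-0.21, 0.73, 0.66], [-0.86, -0.46, 0.23], [0.47, -0.52, 0.72]]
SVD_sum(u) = [[0.03, -0.11, -0.10], [-0.11, 0.39, 0.35], [-0.10, 0.35, 0.32]] + [[0.07, 0.03, -0.02], [0.03, 0.02, -0.01], [-0.02, -0.01, 0.00]] + [[0.01, -0.01, 0.02], [-0.01, 0.01, -0.02], [0.02, -0.02, 0.03]]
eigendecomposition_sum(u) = [[0.03, -0.11, -0.10], [-0.11, 0.39, 0.35], [-0.1, 0.35, 0.32]] + [[0.07, 0.03, -0.02], [0.03, 0.02, -0.01], [-0.02, -0.01, 0.0]] + [[0.01, -0.01, 0.02], [-0.01, 0.01, -0.02], [0.02, -0.02, 0.03]]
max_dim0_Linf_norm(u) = 0.42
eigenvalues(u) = [0.74, 0.09, 0.06]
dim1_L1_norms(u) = [0.3, 0.83, 0.77]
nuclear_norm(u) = 0.88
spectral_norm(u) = 0.74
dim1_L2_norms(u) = [0.17, 0.54, 0.48]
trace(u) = 0.88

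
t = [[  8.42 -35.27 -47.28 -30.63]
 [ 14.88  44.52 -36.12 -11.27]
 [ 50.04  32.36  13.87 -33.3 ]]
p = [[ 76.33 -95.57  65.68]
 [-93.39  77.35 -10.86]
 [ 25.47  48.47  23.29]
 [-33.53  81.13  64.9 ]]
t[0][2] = -47.28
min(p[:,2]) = -10.86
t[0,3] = -30.63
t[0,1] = -35.27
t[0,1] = -35.27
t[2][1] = 32.36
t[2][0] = 50.04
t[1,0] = 14.88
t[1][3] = -11.27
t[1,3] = -11.27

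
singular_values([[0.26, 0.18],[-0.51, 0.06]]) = [0.57, 0.19]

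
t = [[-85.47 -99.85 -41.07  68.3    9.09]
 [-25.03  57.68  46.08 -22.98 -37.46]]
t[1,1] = 57.68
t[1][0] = -25.03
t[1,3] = -22.98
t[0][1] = -99.85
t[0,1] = -99.85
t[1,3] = -22.98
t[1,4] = -37.46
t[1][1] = 57.68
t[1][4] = -37.46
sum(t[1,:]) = 18.289999999999985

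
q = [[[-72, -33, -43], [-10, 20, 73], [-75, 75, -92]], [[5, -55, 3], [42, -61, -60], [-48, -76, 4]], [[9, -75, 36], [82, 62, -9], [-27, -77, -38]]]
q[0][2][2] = -92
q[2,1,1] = 62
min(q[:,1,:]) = -61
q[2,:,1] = [-75, 62, -77]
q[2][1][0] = 82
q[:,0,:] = [[-72, -33, -43], [5, -55, 3], [9, -75, 36]]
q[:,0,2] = [-43, 3, 36]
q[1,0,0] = 5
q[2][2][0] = -27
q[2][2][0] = -27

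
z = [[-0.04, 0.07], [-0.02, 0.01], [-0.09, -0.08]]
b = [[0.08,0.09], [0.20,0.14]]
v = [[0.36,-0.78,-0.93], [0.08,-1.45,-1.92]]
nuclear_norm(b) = 0.30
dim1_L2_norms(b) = [0.12, 0.24]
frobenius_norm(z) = 0.15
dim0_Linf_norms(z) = [0.09, 0.08]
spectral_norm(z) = 0.12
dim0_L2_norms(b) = [0.22, 0.17]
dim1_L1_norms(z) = [0.11, 0.03, 0.17]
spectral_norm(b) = 0.27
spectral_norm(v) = 2.70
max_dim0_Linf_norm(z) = 0.09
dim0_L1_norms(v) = [0.44, 2.23, 2.85]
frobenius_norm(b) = 0.27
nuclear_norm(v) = 2.99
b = v @ z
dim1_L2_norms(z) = [0.08, 0.02, 0.12]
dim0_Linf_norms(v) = [0.36, 1.45, 1.92]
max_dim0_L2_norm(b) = 0.22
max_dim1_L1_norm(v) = 3.45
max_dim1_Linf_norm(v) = 1.92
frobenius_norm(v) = 2.72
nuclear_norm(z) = 0.20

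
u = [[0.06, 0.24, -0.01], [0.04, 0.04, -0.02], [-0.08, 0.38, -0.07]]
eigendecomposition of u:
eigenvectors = [[-0.92+0.00j, (-0.1+0.22j), (-0.1-0.22j)], [-0.32+0.00j, (-0.06-0.14j), -0.06+0.14j], [-0.23+0.00j, -0.96+0.00j, (-0.96-0j)]]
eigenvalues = [(0.14+0j), (-0.06+0.07j), (-0.06-0.07j)]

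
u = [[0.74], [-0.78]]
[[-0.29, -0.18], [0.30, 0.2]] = u @ [[-0.39, -0.25]]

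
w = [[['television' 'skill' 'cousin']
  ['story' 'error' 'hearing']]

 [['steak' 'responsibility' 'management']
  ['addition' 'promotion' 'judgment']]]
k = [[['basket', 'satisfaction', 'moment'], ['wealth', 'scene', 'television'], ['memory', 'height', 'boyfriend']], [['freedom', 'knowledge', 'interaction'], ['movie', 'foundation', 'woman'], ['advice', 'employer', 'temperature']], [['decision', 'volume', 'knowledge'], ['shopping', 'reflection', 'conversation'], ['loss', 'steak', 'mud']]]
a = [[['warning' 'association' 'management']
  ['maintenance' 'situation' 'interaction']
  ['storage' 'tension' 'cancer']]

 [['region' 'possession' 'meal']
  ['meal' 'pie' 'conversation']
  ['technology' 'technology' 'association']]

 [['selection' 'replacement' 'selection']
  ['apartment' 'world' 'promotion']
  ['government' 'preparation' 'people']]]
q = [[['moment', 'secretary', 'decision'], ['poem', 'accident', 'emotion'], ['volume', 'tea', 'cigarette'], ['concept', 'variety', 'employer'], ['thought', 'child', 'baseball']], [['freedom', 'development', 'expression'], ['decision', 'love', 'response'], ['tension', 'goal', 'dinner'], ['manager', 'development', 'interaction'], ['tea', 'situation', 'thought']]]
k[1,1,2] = 'woman'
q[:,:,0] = [['moment', 'poem', 'volume', 'concept', 'thought'], ['freedom', 'decision', 'tension', 'manager', 'tea']]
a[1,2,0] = 'technology'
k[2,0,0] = 'decision'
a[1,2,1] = 'technology'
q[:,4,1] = ['child', 'situation']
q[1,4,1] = 'situation'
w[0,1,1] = 'error'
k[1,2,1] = 'employer'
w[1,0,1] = 'responsibility'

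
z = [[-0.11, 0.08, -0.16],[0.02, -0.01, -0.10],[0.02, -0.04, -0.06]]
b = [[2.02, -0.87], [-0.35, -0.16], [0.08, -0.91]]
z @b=[[-0.26, 0.23], [0.04, 0.08], [0.05, 0.04]]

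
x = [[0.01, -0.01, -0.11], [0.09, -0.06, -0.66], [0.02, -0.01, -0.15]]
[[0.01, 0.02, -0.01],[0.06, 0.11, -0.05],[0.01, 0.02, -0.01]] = x @ [[-0.17, -0.04, 0.1], [-0.01, 0.12, -0.01], [-0.12, -0.18, 0.09]]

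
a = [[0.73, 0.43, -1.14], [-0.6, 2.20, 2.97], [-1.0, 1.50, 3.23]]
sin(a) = [[0.43, 0.58, -0.42], [0.55, 0.09, -1.05], [0.15, -0.33, -0.57]]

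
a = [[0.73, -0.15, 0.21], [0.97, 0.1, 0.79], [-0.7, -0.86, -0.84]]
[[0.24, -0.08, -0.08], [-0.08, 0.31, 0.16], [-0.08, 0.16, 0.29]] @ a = [[0.15,0.02,0.05],[0.13,-0.09,0.09],[-0.11,-0.22,-0.13]]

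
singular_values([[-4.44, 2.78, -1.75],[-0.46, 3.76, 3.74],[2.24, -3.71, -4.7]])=[8.48, 5.17, 1.05]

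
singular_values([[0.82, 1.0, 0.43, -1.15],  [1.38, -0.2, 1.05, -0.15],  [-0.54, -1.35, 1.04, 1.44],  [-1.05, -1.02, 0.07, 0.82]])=[3.18, 1.97, 0.51, 0.24]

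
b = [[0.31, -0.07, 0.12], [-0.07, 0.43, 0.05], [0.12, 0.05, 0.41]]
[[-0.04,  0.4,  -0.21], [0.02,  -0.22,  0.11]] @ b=[[-0.07, 0.16, -0.07], [0.03, -0.09, 0.04]]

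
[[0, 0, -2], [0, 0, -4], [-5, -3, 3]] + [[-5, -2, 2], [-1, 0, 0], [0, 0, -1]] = [[-5, -2, 0], [-1, 0, -4], [-5, -3, 2]]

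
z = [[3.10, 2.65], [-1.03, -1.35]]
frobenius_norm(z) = 4.42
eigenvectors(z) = [[0.96, -0.58], [-0.27, 0.81]]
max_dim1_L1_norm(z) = 5.75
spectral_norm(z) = 4.41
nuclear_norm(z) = 4.74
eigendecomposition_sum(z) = [[2.95, 2.10],[-0.82, -0.58]] + [[0.15, 0.55], [-0.21, -0.77]]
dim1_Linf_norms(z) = [3.1, 1.35]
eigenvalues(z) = [2.37, -0.62]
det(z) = -1.46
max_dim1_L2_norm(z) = 4.08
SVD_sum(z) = [[3.02, 2.74], [-1.24, -1.12]] + [[0.08, -0.09], [0.21, -0.23]]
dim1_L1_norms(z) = [5.75, 2.38]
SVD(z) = [[-0.93, 0.38], [0.38, 0.93]] @ diag([4.405307923481617, 0.3303968815078163]) @ [[-0.74, -0.67], [0.67, -0.74]]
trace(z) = 1.75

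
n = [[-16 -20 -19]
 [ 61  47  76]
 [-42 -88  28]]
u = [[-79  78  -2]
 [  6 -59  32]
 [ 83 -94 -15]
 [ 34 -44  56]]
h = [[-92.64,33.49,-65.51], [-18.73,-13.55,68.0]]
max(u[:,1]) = 78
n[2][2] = 28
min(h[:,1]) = -13.55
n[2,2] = 28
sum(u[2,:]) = -26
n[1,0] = 61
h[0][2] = -65.51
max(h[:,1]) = 33.49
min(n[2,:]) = -88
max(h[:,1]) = 33.49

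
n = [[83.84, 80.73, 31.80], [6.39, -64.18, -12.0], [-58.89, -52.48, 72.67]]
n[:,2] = [31.8, -12.0, 72.67]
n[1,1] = -64.18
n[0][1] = 80.73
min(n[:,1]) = -64.18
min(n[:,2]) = -12.0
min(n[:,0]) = -58.89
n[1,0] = 6.39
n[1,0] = 6.39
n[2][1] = -52.48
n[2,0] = -58.89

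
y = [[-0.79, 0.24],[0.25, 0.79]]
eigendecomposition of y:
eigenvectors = [[-0.99, -0.15], [0.15, -0.99]]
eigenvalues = [-0.83, 0.83]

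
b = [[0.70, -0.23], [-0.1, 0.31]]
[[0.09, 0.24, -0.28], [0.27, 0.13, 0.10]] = b @ [[0.46,0.53,-0.33],[1.03,0.58,0.21]]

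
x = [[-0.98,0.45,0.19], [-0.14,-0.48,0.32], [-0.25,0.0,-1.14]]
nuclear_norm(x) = 2.81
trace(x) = -2.60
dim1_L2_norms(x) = [1.09, 0.59, 1.17]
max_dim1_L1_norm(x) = 1.62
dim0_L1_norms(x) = [1.37, 0.93, 1.65]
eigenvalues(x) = [(-1.16+0j), (-0.72+0.24j), (-0.72-0.24j)]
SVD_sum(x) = [[-0.04, 0.02, -0.14], [0.09, -0.05, 0.33], [-0.3, 0.18, -1.1]] + [[-0.94, 0.43, 0.33],  [-0.02, 0.01, 0.01],  [0.11, -0.05, -0.04]] + [[-0.0, -0.00, -0.0],[-0.21, -0.44, -0.02],[-0.06, -0.13, -0.0]]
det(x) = -0.67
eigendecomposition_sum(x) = [[-0.06+0.00j, 0.04-0.00j, -0.07-0.00j], [0.36-0.00j, (-0.24+0j), 0.39+0.00j], [-0.79+0.00j, (0.52-0j), -0.86-0.00j]] + [[-0.46-0.25j, (0.2+0.66j), 0.13+0.32j], [(-0.25-0.38j), (-0.12+0.59j), (-0.04+0.3j)], [(0.27-0.01j), (-0.26-0.25j), -0.14-0.11j]] + [[(-0.46+0.25j), 0.20-0.66j, (0.13-0.32j)],[(-0.25+0.38j), -0.12-0.59j, (-0.04-0.3j)],[0.27+0.01j, (-0.26+0.25j), -0.14+0.11j]]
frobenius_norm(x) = 1.71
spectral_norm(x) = 1.21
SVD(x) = [[0.12, -0.99, -0.01], [-0.28, -0.03, -0.96], [0.95, 0.12, -0.29]] @ diag([1.210051685284013, 1.0932248567134766, 0.5041173787969607]) @ [[-0.26,0.16,-0.95], [0.87,-0.40,-0.30], [0.43,0.90,0.03]]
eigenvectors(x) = [[(-0.07+0j), -0.70+0.00j, (-0.7-0j)], [0.41+0.00j, (-0.54-0.29j), -0.54+0.29j], [(-0.91+0j), 0.32-0.18j, 0.32+0.18j]]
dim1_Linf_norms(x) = [0.98, 0.48, 1.14]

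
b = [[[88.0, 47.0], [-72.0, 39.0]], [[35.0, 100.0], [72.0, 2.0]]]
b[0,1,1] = 39.0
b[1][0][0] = 35.0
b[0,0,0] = 88.0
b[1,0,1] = 100.0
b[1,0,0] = 35.0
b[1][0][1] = 100.0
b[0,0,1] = 47.0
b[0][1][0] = -72.0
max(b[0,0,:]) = 88.0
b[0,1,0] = -72.0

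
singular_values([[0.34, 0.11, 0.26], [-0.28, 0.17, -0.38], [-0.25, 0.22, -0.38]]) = [0.8, 0.26, 0.0]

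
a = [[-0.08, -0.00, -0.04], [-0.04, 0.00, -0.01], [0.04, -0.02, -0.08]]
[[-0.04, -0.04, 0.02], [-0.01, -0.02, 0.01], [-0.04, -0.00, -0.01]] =a @ [[0.15, 0.35, -0.21],[-0.95, -0.11, 0.60],[0.78, 0.23, -0.11]]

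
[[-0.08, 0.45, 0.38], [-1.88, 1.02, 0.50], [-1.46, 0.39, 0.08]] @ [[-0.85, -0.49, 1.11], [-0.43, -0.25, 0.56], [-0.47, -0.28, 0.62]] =[[-0.30, -0.18, 0.4], [0.92, 0.53, -1.21], [1.04, 0.60, -1.35]]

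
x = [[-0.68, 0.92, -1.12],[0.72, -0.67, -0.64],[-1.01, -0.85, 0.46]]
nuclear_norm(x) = 4.09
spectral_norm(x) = 1.72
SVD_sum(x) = [[-0.12,  1.09,  -1.0], [0.01,  -0.09,  0.08], [0.07,  -0.63,  0.57]] + [[-0.48, 0.06, 0.12], [0.89, -0.1, -0.22], [-0.95, 0.11, 0.23]] + [[-0.09, -0.23, -0.24],[-0.18, -0.48, -0.5],[-0.12, -0.33, -0.35]]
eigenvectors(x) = [[-0.53, -0.82, 0.31], [-0.38, 0.54, 0.7], [0.76, -0.18, 0.65]]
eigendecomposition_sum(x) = [[0.40, 0.40, -0.63], [0.29, 0.29, -0.45], [-0.58, -0.57, 0.90]] + [[-0.98,0.73,-0.32], [0.65,-0.48,0.21], [-0.22,0.16,-0.07]] + [[-0.10, -0.21, -0.18], [-0.23, -0.47, -0.40], [-0.21, -0.44, -0.37]]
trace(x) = -0.89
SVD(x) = [[-0.86, 0.34, 0.37], [0.07, -0.64, 0.76], [0.5, 0.69, 0.53]] @ diag([1.7168046172961935, 1.4388322489958372, 0.9362925105329278]) @ [[0.08, -0.74, 0.67], [-0.97, 0.11, 0.24], [-0.25, -0.67, -0.70]]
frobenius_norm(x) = 2.43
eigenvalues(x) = [1.59, -1.54, -0.94]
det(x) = 2.31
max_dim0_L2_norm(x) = 1.42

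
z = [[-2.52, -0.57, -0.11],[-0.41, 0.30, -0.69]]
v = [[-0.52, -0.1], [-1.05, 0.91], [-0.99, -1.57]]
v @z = [[1.35, 0.27, 0.13], [2.27, 0.87, -0.51], [3.14, 0.09, 1.19]]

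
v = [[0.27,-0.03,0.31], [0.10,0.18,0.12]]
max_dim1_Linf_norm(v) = 0.31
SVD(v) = [[-0.92,-0.39], [-0.39,0.92]] @ diag([0.44150909678539135, 0.17824061673969804]) @ [[-0.65,-0.10,-0.75], [-0.08,1.00,-0.06]]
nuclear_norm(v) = 0.62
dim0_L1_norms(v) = [0.37, 0.21, 0.43]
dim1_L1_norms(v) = [0.61, 0.4]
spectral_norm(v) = 0.44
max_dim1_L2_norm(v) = 0.41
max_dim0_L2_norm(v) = 0.33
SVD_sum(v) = [[0.26, 0.04, 0.31], [0.11, 0.02, 0.13]] + [[0.01, -0.07, 0.0], [-0.01, 0.16, -0.01]]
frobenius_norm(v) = 0.48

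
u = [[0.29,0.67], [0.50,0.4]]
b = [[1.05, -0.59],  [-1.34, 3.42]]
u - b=[[-0.76, 1.26], [1.84, -3.02]]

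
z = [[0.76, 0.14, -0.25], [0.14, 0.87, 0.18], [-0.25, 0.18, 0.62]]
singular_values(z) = [0.97, 0.95, 0.33]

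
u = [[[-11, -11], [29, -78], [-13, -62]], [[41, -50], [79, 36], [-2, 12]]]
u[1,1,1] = 36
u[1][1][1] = 36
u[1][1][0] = 79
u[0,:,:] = [[-11, -11], [29, -78], [-13, -62]]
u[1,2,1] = 12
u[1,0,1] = -50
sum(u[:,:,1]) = -153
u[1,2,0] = -2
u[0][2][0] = -13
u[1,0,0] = 41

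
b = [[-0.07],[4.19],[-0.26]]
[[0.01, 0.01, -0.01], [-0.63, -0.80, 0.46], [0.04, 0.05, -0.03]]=b @ [[-0.15,  -0.19,  0.11]]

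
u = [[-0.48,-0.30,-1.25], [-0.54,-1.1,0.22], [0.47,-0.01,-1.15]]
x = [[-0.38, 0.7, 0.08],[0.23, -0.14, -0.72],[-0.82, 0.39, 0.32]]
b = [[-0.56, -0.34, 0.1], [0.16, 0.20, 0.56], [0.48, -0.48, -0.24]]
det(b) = -0.25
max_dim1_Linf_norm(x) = 0.82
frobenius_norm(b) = 1.16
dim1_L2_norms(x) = [0.8, 0.77, 0.96]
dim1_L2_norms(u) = [1.37, 1.24, 1.24]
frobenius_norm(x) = 1.47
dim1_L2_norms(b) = [0.66, 0.62, 0.72]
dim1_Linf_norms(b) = [0.56, 0.56, 0.48]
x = u @ b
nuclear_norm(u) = 3.54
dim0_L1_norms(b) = [1.2, 1.02, 0.9]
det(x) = 0.27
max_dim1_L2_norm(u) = 1.37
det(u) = -1.11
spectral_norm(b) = 0.80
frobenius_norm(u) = 2.23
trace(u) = -2.73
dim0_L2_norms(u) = [0.86, 1.14, 1.71]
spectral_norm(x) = 1.29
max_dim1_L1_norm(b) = 1.2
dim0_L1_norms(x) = [1.43, 1.23, 1.12]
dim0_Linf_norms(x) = [0.82, 0.7, 0.72]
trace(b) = -0.60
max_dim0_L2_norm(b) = 0.75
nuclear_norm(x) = 2.25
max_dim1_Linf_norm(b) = 0.56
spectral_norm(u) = 1.72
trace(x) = -0.20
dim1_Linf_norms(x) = [0.7, 0.72, 0.82]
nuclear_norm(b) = 1.94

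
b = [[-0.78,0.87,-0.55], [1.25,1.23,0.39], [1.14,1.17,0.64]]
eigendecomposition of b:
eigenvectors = [[-0.07, -0.86, -0.37],  [-0.67, 0.43, 0.11],  [-0.74, 0.29, 0.92]]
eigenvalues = [1.79, -1.03, 0.33]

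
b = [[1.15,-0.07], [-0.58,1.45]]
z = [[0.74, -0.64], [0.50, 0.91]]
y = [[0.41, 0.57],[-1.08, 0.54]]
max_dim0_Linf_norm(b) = 1.45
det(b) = 1.63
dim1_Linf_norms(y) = [0.57, 1.08]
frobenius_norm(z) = 1.43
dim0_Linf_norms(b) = [1.15, 1.45]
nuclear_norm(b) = 2.65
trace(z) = 1.65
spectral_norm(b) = 1.68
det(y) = 0.84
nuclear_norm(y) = 1.90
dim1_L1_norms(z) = [1.38, 1.41]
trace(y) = 0.95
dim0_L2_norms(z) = [0.89, 1.11]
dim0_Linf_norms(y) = [1.08, 0.57]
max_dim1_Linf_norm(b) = 1.45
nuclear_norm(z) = 2.01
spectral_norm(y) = 1.22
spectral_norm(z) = 1.11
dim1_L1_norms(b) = [1.22, 2.03]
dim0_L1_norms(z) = [1.24, 1.55]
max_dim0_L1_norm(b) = 1.73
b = z + y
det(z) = 0.99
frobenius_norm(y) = 1.40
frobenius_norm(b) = 1.94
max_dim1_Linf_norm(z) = 0.91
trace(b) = 2.60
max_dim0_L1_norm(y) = 1.49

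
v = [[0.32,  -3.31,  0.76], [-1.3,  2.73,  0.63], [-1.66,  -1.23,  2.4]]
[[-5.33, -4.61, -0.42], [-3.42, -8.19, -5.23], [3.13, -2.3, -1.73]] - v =[[-5.65, -1.30, -1.18], [-2.12, -10.92, -5.86], [4.79, -1.07, -4.13]]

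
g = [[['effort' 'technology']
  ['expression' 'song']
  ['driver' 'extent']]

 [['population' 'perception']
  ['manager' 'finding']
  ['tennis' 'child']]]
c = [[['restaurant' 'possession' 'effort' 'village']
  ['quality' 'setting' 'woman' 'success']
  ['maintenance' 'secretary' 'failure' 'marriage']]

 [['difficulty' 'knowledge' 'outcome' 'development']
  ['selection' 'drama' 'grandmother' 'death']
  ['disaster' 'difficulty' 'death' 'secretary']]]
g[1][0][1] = 'perception'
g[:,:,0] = [['effort', 'expression', 'driver'], ['population', 'manager', 'tennis']]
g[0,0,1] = 'technology'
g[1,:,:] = [['population', 'perception'], ['manager', 'finding'], ['tennis', 'child']]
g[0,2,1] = 'extent'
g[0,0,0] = 'effort'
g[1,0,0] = 'population'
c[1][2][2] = 'death'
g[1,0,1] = 'perception'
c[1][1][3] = 'death'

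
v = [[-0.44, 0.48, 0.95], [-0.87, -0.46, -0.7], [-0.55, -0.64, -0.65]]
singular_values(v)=[1.72, 0.97, 0.16]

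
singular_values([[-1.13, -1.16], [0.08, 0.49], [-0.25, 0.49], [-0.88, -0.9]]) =[2.1, 0.58]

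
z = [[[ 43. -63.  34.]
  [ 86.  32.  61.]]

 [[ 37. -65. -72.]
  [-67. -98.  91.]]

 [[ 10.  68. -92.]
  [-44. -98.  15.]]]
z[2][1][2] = 15.0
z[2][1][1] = -98.0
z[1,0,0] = 37.0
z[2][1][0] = -44.0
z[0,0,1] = -63.0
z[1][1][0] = -67.0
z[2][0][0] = 10.0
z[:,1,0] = [86.0, -67.0, -44.0]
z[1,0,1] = -65.0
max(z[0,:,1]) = 32.0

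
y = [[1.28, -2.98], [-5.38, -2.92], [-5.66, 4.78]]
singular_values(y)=[8.38, 5.71]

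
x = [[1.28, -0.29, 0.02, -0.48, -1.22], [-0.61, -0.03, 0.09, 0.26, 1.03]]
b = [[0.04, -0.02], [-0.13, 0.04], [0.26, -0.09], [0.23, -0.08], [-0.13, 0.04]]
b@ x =[[0.06,-0.01,-0.00,-0.02,-0.07], [-0.19,0.04,0.00,0.07,0.20], [0.39,-0.07,-0.00,-0.15,-0.41], [0.34,-0.06,-0.0,-0.13,-0.36], [-0.19,0.04,0.0,0.07,0.2]]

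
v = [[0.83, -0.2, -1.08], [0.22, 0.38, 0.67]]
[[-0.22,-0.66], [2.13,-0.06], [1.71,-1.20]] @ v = [[-0.33, -0.21, -0.20], [1.75, -0.45, -2.34], [1.16, -0.80, -2.65]]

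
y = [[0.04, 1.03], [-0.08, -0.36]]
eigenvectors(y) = [[(0.96+0j), (0.96-0j)], [-0.19+0.19j, (-0.19-0.19j)]]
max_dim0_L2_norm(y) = 1.09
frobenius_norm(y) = 1.09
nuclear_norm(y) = 1.16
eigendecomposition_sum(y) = [[(0.02+0.18j), (0.52+0.4j)], [-0.04-0.03j, (-0.18+0.03j)]] + [[(0.02-0.18j), (0.52-0.4j)],  [(-0.04+0.03j), -0.18-0.03j]]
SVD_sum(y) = [[0.06, 1.03], [-0.02, -0.36]] + [[-0.02, 0.00], [-0.06, 0.00]]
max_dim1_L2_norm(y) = 1.03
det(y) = 0.07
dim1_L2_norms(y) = [1.03, 0.37]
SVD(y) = [[0.94, -0.33], [-0.33, -0.94]] @ diag([1.0929910079045395, 0.062214601500124186]) @ [[0.06,1.0], [1.00,-0.06]]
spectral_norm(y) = 1.09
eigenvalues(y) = [(-0.16+0.21j), (-0.16-0.21j)]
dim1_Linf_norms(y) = [1.03, 0.36]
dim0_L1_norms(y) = [0.12, 1.39]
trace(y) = -0.32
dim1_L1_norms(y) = [1.07, 0.44]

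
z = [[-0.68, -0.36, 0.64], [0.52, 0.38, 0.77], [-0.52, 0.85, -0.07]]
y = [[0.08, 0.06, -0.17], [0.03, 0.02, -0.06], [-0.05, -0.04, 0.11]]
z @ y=[[-0.1, -0.07, 0.21], [0.01, 0.01, -0.03], [-0.01, -0.01, 0.03]]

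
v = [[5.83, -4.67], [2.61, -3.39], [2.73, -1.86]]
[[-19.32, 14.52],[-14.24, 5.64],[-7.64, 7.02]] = v @ [[0.13, 3.02],  [4.3, 0.66]]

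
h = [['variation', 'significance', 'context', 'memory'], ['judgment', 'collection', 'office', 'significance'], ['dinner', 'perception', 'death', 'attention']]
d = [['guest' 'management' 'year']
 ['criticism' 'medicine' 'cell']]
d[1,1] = 'medicine'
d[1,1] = 'medicine'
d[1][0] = 'criticism'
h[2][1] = 'perception'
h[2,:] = ['dinner', 'perception', 'death', 'attention']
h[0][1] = 'significance'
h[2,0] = 'dinner'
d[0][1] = 'management'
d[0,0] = 'guest'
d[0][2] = 'year'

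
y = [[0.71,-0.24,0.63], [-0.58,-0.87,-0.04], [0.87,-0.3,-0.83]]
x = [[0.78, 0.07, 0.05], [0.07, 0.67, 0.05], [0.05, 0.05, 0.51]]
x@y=[[0.56, -0.26, 0.45],[-0.30, -0.61, -0.02],[0.45, -0.21, -0.39]]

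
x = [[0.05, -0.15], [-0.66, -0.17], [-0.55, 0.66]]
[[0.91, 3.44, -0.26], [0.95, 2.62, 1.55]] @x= [[-2.08,-0.89], [-2.53,0.44]]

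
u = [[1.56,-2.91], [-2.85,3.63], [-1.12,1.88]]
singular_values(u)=[6.06, 0.49]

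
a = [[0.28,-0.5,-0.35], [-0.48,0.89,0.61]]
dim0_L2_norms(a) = [0.56, 1.02, 0.7]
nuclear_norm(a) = 1.37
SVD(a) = [[-0.49, 0.87], [0.87, 0.49]] @ diag([1.3584649397411934, 0.008544442284615301]) @ [[-0.41,0.75,0.52], [0.72,0.61,-0.32]]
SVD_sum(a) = [[0.27, -0.5, -0.35], [-0.48, 0.89, 0.61]] + [[0.01, 0.00, -0.00],[0.00, 0.0, -0.0]]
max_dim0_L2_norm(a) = 1.02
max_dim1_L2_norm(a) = 1.18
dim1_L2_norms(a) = [0.67, 1.18]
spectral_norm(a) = 1.36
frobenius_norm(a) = 1.36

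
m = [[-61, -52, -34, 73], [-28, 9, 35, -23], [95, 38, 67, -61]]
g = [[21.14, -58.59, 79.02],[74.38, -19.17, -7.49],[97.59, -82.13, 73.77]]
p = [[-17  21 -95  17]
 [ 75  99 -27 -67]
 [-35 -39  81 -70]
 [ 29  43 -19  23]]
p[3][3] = 23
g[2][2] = 73.77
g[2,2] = 73.77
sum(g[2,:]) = 89.23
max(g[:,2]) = 79.02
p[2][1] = -39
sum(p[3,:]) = 76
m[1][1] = 9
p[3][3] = 23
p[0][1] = 21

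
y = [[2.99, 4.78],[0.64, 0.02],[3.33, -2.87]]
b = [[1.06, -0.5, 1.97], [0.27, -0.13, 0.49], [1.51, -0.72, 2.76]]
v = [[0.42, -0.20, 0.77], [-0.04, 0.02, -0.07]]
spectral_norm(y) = 5.74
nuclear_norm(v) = 0.91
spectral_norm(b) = 4.00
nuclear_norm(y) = 10.05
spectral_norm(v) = 0.90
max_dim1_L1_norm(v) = 1.39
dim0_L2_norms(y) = [4.52, 5.58]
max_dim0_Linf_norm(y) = 4.78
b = y @ v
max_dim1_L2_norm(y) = 5.64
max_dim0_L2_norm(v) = 0.77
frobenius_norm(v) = 0.90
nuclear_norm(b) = 4.02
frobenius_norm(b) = 4.00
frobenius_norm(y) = 7.18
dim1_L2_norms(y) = [5.64, 0.64, 4.4]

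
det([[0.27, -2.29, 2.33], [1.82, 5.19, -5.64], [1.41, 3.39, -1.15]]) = 14.294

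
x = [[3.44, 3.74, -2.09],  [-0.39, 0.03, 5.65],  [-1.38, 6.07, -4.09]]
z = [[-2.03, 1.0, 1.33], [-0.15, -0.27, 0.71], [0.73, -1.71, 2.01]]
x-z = [[5.47,2.74,-3.42], [-0.24,0.30,4.94], [-2.11,7.78,-6.10]]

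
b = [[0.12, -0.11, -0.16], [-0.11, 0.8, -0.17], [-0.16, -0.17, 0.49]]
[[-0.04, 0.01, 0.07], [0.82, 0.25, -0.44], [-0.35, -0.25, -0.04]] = b @ [[0.09, -1.02, -1.54], [0.96, -0.01, -0.95], [-0.36, -0.84, -0.91]]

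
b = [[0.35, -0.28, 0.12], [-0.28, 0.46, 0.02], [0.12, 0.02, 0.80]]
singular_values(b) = [0.84, 0.67, 0.1]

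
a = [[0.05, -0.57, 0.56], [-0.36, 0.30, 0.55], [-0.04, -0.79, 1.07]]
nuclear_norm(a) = 2.26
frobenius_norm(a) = 1.71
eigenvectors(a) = [[(-0.85+0j), (-0.41-0.08j), (-0.41+0.08j)],[-0.41+0.00j, (-0.32+0.37j), -0.32-0.37j],[(-0.33+0j), (-0.76+0j), -0.76-0.00j]]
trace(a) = 1.42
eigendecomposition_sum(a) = [[(-0.01+0j), -0.00-0.00j, -0j], [(-0+0j), -0.00-0.00j, 0.00-0.00j], [(-0+0j), -0.00-0.00j, -0j]] + [[(0.03-0.19j), -0.28+0.32j, (0.28+0.11j)], [-0.18-0.14j, 0.15+0.47j, (0.27-0.22j)], [(-0.02-0.36j), (-0.39+0.66j), 0.53+0.10j]] + [[0.03+0.19j, (-0.28-0.32j), (0.28-0.11j)], [-0.18+0.14j, (0.15-0.47j), (0.27+0.22j)], [(-0.02+0.36j), -0.39-0.66j, (0.53-0.1j)]]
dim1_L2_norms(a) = [0.8, 0.72, 1.33]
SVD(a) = [[0.50, -0.25, -0.83], [0.19, 0.97, -0.18], [0.85, -0.07, 0.53]] @ diag([1.5710824673623918, 0.6821954270487144, 0.0030463191433176885]) @ [[-0.05, -0.57, 0.82],[-0.52, 0.71, 0.46],[0.85, 0.41, 0.33]]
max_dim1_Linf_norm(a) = 1.07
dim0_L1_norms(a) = [0.45, 1.66, 2.18]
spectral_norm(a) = 1.57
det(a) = -0.00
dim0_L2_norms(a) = [0.37, 1.02, 1.33]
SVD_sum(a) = [[-0.04, -0.45, 0.64],[-0.01, -0.17, 0.24],[-0.07, -0.76, 1.09]] + [[0.09, -0.12, -0.08], [-0.34, 0.47, 0.31], [0.02, -0.03, -0.02]] + [[-0.00, -0.00, -0.0], [-0.0, -0.00, -0.00], [0.0, 0.00, 0.00]]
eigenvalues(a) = [(-0.01+0j), (0.71+0.38j), (0.71-0.38j)]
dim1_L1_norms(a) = [1.18, 1.21, 1.9]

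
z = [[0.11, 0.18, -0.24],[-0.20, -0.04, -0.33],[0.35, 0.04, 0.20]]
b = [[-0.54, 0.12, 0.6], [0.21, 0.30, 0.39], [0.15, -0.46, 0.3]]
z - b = [[0.65,0.06,-0.84], [-0.41,-0.34,-0.72], [0.2,0.5,-0.1]]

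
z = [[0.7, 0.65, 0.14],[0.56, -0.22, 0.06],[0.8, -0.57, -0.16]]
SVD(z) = [[-0.47, 0.87, 0.16], [-0.49, -0.1, -0.87], [-0.74, -0.48, 0.47]] @ diag([1.2112530408619844, 0.8996362332658654, 0.10826226857867613]) @ [[-0.98, 0.19, 0.02], [0.19, 0.96, 0.21], [0.02, 0.21, -0.98]]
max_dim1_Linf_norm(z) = 0.8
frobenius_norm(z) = 1.51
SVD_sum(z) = [[0.55, -0.11, -0.01], [0.58, -0.11, -0.01], [0.88, -0.17, -0.02]] + [[0.15, 0.75, 0.17], [-0.02, -0.09, -0.02], [-0.08, -0.41, -0.09]] + [[0.00,  0.00,  -0.02], [-0.00,  -0.02,  0.09], [0.0,  0.01,  -0.05]]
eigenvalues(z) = [1.06, -0.53, -0.21]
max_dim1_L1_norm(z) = 1.53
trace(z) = 0.32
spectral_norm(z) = 1.21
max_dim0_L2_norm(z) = 1.2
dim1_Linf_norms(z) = [0.7, 0.56, 0.8]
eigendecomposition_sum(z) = [[0.84, 0.37, 0.11], [0.38, 0.17, 0.05], [0.37, 0.17, 0.05]] + [[-0.16,0.33,0.0], [0.17,-0.36,-0.00], [0.59,-1.27,-0.02]] + [[0.02, -0.06, 0.02], [0.01, -0.03, 0.01], [-0.16, 0.54, -0.19]]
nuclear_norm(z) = 2.22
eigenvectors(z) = [[-0.84, -0.24, -0.11], [-0.39, 0.26, -0.06], [-0.37, 0.93, 0.99]]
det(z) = 0.12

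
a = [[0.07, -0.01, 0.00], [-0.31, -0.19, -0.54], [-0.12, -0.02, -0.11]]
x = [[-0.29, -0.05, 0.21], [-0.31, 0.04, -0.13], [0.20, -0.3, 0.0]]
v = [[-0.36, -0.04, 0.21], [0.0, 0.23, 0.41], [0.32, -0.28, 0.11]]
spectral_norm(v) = 0.56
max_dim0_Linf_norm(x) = 0.31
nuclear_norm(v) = 1.29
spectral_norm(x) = 0.49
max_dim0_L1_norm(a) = 0.65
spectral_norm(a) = 0.67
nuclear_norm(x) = 1.00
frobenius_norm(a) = 0.68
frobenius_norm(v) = 0.77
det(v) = -0.07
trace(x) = -0.25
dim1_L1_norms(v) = [0.61, 0.64, 0.71]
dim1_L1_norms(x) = [0.55, 0.48, 0.5]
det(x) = 0.03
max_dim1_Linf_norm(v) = 0.41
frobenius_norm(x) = 0.61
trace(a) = -0.23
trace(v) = -0.02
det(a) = 0.00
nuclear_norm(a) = 0.76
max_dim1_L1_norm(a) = 1.04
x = v + a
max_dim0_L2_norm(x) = 0.47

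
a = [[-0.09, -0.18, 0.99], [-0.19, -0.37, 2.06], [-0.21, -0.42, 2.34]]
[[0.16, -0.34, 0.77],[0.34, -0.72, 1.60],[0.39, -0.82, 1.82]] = a @ [[0.73,0.34,-0.33], [0.11,-0.62,-0.38], [0.25,-0.43,0.68]]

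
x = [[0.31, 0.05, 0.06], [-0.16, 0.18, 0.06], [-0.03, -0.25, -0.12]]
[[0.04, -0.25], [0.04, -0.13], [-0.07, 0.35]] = x @ [[0.05, -0.44], [0.14, -0.69], [0.3, -1.35]]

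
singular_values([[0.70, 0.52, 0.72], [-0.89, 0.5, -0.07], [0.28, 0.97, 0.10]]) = [1.4, 1.11, 0.39]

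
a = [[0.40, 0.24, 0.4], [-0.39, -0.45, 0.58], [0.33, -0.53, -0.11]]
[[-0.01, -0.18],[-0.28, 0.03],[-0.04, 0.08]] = a@ [[0.11, -0.13], [0.2, -0.2], [-0.25, -0.19]]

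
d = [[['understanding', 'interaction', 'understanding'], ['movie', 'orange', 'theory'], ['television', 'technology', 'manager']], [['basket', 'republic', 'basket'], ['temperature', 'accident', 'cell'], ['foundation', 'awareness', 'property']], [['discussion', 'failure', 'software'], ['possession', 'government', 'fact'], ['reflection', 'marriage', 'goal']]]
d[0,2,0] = 'television'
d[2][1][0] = 'possession'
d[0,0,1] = 'interaction'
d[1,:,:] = [['basket', 'republic', 'basket'], ['temperature', 'accident', 'cell'], ['foundation', 'awareness', 'property']]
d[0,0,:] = ['understanding', 'interaction', 'understanding']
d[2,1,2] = 'fact'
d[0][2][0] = 'television'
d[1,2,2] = 'property'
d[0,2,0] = 'television'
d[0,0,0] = 'understanding'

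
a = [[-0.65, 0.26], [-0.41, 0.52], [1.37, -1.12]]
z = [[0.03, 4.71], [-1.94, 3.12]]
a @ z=[[-0.52, -2.25], [-1.02, -0.31], [2.21, 2.96]]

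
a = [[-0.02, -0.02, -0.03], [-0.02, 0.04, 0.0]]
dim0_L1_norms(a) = [0.04, 0.06, 0.03]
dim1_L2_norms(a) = [0.04, 0.04]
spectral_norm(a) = 0.05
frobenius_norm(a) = 0.06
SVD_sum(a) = [[0.0, -0.03, -0.01], [-0.0, 0.04, 0.01]] + [[-0.02, 0.01, -0.02], [-0.02, 0.0, -0.01]]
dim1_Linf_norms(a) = [0.03, 0.04]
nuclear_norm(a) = 0.09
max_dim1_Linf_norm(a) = 0.04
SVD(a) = [[-0.57, 0.82], [0.82, 0.57]] @ diag([0.047720018726587654, 0.03772001872658766]) @ [[-0.11,0.93,0.36], [-0.74,0.17,-0.65]]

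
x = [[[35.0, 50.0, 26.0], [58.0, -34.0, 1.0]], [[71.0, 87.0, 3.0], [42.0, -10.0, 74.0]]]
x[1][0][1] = 87.0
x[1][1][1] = -10.0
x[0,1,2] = 1.0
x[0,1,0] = 58.0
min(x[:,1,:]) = -34.0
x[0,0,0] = 35.0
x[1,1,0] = 42.0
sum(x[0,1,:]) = 25.0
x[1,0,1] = 87.0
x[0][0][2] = 26.0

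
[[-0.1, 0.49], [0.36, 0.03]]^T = [[-0.10, 0.36],[0.49, 0.03]]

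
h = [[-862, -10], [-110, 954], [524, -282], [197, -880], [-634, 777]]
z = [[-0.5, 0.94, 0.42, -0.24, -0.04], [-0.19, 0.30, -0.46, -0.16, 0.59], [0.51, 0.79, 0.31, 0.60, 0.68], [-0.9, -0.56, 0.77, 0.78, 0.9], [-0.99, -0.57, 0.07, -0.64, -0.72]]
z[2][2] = 0.31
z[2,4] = 0.683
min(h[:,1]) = -880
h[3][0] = 197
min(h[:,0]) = -862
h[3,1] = -880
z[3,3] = 0.779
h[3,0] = 197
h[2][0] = 524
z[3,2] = 0.772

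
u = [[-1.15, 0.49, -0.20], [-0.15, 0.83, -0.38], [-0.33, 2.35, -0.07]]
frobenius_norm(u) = 2.85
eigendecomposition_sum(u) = [[-1.15+0.00j, 0.39+0.00j, -0.08+0.00j], [(-0.11+0j), (0.04+0j), (-0.01+0j)], [(-0.11+0j), 0.04+0.00j, (-0.01+0j)]] + [[-0.01j, 0.05+0.14j, -0.06-0.01j], [-0.02-0.04j, (0.4+0.32j), -0.19+0.08j], [-0.11-0.00j, 1.16-0.51j, (-0.03+0.5j)]] + [[0.00+0.01j, (0.05-0.14j), -0.06+0.01j],[-0.02+0.04j, (0.4-0.32j), -0.19-0.08j],[(-0.11+0j), 1.16+0.51j, -0.03-0.50j]]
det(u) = -0.89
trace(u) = -0.39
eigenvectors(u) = [[(0.99+0j), 0.01-0.11j, 0.01+0.11j], [(0.1+0j), -0.17-0.33j, (-0.17+0.33j)], [0.10+0.00j, -0.92+0.00j, -0.92-0.00j]]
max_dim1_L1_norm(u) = 2.75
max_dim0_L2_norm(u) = 2.54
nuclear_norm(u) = 3.99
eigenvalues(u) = [(-1.12+0j), (0.37+0.81j), (0.37-0.81j)]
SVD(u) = [[-0.3, 0.95, 0.08], [-0.33, -0.03, -0.94], [-0.89, -0.31, 0.32]] @ diag([2.628557255663721, 1.039062909830914, 0.32516922226945577]) @ [[0.26, -0.96, 0.09],[-0.95, -0.28, -0.15],[-0.17, 0.05, 0.98]]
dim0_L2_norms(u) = [1.21, 2.54, 0.44]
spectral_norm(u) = 2.63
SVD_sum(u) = [[-0.21, 0.76, -0.07], [-0.23, 0.84, -0.08], [-0.62, 2.26, -0.22]] + [[-0.94,-0.27,-0.15], [0.03,0.01,0.00], [0.31,0.09,0.05]] + [[-0.00,0.0,0.03],[0.05,-0.02,-0.3],[-0.02,0.01,0.1]]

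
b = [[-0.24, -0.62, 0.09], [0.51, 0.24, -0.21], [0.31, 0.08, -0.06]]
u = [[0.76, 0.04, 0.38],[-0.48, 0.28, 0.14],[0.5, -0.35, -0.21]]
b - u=[[-1.0,-0.66,-0.29], [0.99,-0.04,-0.35], [-0.19,0.43,0.15]]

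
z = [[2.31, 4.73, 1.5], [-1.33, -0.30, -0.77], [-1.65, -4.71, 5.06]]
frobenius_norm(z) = 9.11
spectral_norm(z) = 7.84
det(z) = 34.61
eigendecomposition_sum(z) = [[(1.22+0.95j), (2.82-0.68j), (0.25-0.31j)], [(-0.72+0.2j), (-0.55+1.3j), 0.05+0.19j], [(-0.5+0.31j), -0.12+1.09j, 0.08+0.13j]] + [[(1.22-0.95j), 2.82+0.68j, (0.25+0.31j)],[-0.72-0.20j, -0.55-1.30j, (0.05-0.19j)],[(-0.5-0.31j), (-0.12-1.09j), 0.08-0.13j]] + [[-0.13-0.00j, (-0.91-0j), 1.00+0.00j], [(0.12+0j), 0.79+0.00j, (-0.87-0j)], [-0.66-0.00j, (-4.47-0j), (4.9+0j)]]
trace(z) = 7.07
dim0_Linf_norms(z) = [2.31, 4.73, 5.06]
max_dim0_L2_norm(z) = 6.68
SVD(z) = [[-0.51, 0.82, 0.25], [0.04, -0.27, 0.96], [0.86, 0.50, 0.1]] @ diag([7.8430569062797515, 4.522767482014769, 0.9757216142359894]) @ [[-0.34, -0.83, 0.45], [0.31, 0.35, 0.88], [-0.89, 0.44, 0.14]]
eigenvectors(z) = [[(0.85+0j),(0.85-0j),0.20+0.00j], [-0.25+0.33j,-0.25-0.33j,-0.17+0.00j], [-0.11+0.30j,(-0.11-0.3j),(0.97+0j)]]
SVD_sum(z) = [[1.36,3.31,-1.81], [-0.12,-0.29,0.16], [-2.28,-5.56,3.04]] + [[1.17,1.31,3.28], [-0.38,-0.42,-1.06], [0.72,0.80,2.01]] + [[-0.22, 0.11, 0.03], [-0.83, 0.41, 0.13], [-0.09, 0.04, 0.01]]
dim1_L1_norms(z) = [8.54, 2.4, 11.42]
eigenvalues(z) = [(0.75+2.38j), (0.75-2.38j), (5.56+0j)]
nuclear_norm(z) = 13.34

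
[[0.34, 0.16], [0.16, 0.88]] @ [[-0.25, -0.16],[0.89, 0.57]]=[[0.06, 0.04], [0.74, 0.48]]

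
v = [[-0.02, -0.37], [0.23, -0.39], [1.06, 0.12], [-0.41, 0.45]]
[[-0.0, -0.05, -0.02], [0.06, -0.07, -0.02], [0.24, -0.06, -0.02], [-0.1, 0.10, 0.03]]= v @ [[0.23, -0.07, -0.02],[-0.01, 0.15, 0.05]]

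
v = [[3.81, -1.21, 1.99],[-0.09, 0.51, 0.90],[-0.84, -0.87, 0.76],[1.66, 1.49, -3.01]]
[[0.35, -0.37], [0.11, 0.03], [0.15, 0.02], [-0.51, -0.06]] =v @ [[-0.00, -0.08], [-0.04, 0.05], [0.15, -0.00]]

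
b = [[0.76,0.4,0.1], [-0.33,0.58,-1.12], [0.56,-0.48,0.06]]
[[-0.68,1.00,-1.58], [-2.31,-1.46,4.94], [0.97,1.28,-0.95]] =b@[[-0.03, 1.63, -1.43],[-1.92, -0.70, -0.21],[1.08, 0.46, -4.10]]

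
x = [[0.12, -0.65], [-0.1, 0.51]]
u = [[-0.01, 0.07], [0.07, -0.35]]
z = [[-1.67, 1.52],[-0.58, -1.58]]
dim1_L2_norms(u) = [0.07, 0.36]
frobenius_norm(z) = 2.82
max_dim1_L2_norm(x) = 0.66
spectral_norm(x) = 0.84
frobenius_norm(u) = 0.36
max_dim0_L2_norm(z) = 2.19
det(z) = 3.52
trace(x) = 0.63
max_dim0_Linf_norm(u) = 0.35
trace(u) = -0.36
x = z @ u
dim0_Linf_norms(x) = [0.12, 0.65]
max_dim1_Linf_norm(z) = 1.67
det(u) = -0.00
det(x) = -0.00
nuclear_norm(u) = 0.37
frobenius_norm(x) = 0.84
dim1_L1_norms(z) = [3.19, 2.16]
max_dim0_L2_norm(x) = 0.83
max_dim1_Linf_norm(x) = 0.65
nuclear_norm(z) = 3.87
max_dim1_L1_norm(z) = 3.19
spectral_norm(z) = 2.41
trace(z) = -3.25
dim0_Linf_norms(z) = [1.67, 1.58]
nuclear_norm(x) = 0.85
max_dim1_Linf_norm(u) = 0.35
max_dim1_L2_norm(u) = 0.36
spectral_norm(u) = 0.36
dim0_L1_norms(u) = [0.08, 0.42]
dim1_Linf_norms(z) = [1.67, 1.58]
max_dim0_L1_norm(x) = 1.16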